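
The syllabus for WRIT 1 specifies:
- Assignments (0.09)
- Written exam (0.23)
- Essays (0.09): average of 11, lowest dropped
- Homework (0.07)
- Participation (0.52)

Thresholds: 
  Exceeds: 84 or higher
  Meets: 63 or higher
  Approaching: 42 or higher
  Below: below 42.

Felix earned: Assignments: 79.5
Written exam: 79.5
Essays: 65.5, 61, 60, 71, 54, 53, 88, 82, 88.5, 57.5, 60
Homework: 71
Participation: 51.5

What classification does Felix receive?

Essays: drop 53 → average of remaining 10 = 687.5/10 = 68.75
Weighted total:
  Assignments 79.5 × 0.09 = 7.155
  Written exam 79.5 × 0.23 = 18.285
  Essays 68.75 × 0.09 = 6.1875
  Homework 71 × 0.07 = 4.97
  Participation 51.5 × 0.52 = 26.78
Sum = 63.3775
63.3775 is ≥ 63 and < 84 → Meets

Meets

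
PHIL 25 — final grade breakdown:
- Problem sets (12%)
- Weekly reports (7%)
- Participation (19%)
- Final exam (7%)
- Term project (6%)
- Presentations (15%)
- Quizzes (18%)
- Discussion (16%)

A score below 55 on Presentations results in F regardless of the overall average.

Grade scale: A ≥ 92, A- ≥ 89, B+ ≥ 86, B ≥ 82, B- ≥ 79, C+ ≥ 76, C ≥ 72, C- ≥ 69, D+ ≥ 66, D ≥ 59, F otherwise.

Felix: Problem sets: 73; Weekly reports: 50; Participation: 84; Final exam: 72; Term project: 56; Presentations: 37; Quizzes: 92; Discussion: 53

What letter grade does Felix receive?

Presentations score 37 < 55: minimum not met.
Weighted total:
  Problem sets 73 × 0.12 = 8.76
  Weekly reports 50 × 0.07 = 3.5
  Participation 84 × 0.19 = 15.96
  Final exam 72 × 0.07 = 5.04
  Term project 56 × 0.06 = 3.36
  Presentations 37 × 0.15 = 5.55
  Quizzes 92 × 0.18 = 16.56
  Discussion 53 × 0.16 = 8.48
Sum = 67.21
Because the Presentations minimum was not met, the result is F.

F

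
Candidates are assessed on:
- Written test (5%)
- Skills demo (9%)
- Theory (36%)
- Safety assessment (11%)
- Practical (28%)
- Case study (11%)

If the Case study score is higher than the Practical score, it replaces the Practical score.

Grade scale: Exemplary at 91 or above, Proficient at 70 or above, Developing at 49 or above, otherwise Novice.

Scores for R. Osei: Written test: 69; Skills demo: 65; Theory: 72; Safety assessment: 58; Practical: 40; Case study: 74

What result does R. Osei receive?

Case study (74) > Practical (40), so Practical counts as 74.
Weighted total:
  Written test 69 × 0.05 = 3.45
  Skills demo 65 × 0.09 = 5.85
  Theory 72 × 0.36 = 25.92
  Safety assessment 58 × 0.11 = 6.38
  Practical 74 × 0.28 = 20.72
  Case study 74 × 0.11 = 8.14
Sum = 70.46
70.46 is ≥ 70 and < 91 → Proficient

Proficient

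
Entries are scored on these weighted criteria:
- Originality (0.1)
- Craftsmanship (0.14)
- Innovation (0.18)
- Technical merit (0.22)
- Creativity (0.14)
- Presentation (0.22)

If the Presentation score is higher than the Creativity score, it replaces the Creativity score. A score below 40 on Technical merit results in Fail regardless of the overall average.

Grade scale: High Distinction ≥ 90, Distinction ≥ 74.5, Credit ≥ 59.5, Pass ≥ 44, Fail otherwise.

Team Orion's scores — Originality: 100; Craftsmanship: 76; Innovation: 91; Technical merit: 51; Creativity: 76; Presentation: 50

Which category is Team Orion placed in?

Presentation (50) ≤ Creativity (76), so Creativity stays at 76.
Technical merit score 51 ≥ 40: minimum met.
Weighted total:
  Originality 100 × 0.1 = 10
  Craftsmanship 76 × 0.14 = 10.64
  Innovation 91 × 0.18 = 16.38
  Technical merit 51 × 0.22 = 11.22
  Creativity 76 × 0.14 = 10.64
  Presentation 50 × 0.22 = 11
Sum = 69.88
69.88 is ≥ 59.5 and < 74.5 → Credit

Credit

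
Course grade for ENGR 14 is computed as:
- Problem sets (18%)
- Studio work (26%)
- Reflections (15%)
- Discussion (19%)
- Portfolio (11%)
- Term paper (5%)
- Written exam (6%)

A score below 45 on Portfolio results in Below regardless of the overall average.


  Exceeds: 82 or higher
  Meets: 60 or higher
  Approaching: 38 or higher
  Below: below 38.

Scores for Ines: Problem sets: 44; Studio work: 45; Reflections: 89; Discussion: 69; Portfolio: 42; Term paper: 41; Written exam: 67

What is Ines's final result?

Portfolio score 42 < 45: minimum not met.
Weighted total:
  Problem sets 44 × 0.18 = 7.92
  Studio work 45 × 0.26 = 11.7
  Reflections 89 × 0.15 = 13.35
  Discussion 69 × 0.19 = 13.11
  Portfolio 42 × 0.11 = 4.62
  Term paper 41 × 0.05 = 2.05
  Written exam 67 × 0.06 = 4.02
Sum = 56.77
Because the Portfolio minimum was not met, the result is Below.

Below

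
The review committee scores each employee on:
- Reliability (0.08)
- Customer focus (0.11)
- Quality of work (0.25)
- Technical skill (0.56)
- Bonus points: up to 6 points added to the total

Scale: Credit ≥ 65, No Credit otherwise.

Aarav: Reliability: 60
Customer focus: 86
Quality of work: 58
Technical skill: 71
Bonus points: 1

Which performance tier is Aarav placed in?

Weighted total:
  Reliability 60 × 0.08 = 4.8
  Customer focus 86 × 0.11 = 9.46
  Quality of work 58 × 0.25 = 14.5
  Technical skill 71 × 0.56 = 39.76
Sum = 68.52
Bonus points: 68.52 + 1 = 69.52
69.52 ≥ 65 → Credit

Credit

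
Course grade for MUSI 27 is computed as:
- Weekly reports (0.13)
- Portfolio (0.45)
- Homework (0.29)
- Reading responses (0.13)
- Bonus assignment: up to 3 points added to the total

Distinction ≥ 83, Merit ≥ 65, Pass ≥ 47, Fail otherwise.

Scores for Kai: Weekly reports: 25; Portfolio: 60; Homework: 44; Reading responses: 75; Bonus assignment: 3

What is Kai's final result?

Pass

Weighted total:
  Weekly reports 25 × 0.13 = 3.25
  Portfolio 60 × 0.45 = 27
  Homework 44 × 0.29 = 12.76
  Reading responses 75 × 0.13 = 9.75
Sum = 52.76
Bonus assignment: 52.76 + 3 = 55.76
55.76 is ≥ 47 and < 65 → Pass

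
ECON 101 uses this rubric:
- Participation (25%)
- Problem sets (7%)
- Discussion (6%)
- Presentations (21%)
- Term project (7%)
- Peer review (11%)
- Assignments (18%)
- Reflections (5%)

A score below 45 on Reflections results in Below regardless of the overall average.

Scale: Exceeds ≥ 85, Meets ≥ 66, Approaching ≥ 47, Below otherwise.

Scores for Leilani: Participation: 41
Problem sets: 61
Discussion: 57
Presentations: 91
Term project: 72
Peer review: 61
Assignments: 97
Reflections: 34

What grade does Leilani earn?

Below

Reflections score 34 < 45: minimum not met.
Weighted total:
  Participation 41 × 0.25 = 10.25
  Problem sets 61 × 0.07 = 4.27
  Discussion 57 × 0.06 = 3.42
  Presentations 91 × 0.21 = 19.11
  Term project 72 × 0.07 = 5.04
  Peer review 61 × 0.11 = 6.71
  Assignments 97 × 0.18 = 17.46
  Reflections 34 × 0.05 = 1.7
Sum = 67.96
Because the Reflections minimum was not met, the result is Below.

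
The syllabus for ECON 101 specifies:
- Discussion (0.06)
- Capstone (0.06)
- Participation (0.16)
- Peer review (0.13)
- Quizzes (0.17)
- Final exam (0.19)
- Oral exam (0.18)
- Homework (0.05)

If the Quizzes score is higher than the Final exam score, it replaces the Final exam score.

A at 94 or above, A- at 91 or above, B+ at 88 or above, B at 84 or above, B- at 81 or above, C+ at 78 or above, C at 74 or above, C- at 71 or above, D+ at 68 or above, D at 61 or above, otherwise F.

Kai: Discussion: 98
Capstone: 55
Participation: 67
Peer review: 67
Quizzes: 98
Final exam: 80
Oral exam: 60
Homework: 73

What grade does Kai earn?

C+

Quizzes (98) > Final exam (80), so Final exam counts as 98.
Weighted total:
  Discussion 98 × 0.06 = 5.88
  Capstone 55 × 0.06 = 3.3
  Participation 67 × 0.16 = 10.72
  Peer review 67 × 0.13 = 8.71
  Quizzes 98 × 0.17 = 16.66
  Final exam 98 × 0.19 = 18.62
  Oral exam 60 × 0.18 = 10.8
  Homework 73 × 0.05 = 3.65
Sum = 78.34
78.34 is ≥ 78 and < 81 → C+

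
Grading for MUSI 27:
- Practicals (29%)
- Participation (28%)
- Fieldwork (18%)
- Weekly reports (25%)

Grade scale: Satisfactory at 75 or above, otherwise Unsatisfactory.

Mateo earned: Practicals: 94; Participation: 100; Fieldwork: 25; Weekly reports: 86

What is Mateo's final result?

Weighted total:
  Practicals 94 × 0.29 = 27.26
  Participation 100 × 0.28 = 28
  Fieldwork 25 × 0.18 = 4.5
  Weekly reports 86 × 0.25 = 21.5
Sum = 81.26
81.26 ≥ 75 → Satisfactory

Satisfactory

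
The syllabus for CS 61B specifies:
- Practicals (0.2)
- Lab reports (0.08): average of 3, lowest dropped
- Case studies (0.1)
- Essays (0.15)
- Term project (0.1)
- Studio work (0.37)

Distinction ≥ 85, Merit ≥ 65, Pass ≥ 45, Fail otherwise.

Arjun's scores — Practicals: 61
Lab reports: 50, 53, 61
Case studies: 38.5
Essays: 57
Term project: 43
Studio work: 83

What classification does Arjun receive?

Pass

Lab reports: drop 50 → average of remaining 2 = 114/2 = 57
Weighted total:
  Practicals 61 × 0.2 = 12.2
  Lab reports 57 × 0.08 = 4.56
  Case studies 38.5 × 0.1 = 3.85
  Essays 57 × 0.15 = 8.55
  Term project 43 × 0.1 = 4.3
  Studio work 83 × 0.37 = 30.71
Sum = 64.17
64.17 is ≥ 45 and < 65 → Pass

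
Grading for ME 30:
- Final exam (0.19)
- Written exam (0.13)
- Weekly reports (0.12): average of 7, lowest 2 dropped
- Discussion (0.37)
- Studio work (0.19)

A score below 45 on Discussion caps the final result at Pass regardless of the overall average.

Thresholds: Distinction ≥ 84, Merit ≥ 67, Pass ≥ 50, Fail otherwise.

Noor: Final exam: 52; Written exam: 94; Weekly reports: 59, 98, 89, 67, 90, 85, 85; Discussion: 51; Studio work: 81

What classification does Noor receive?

Merit

Weekly reports: drop 59, 67 → average of remaining 5 = 447/5 = 89.4
Discussion score 51 ≥ 45: minimum met.
Weighted total:
  Final exam 52 × 0.19 = 9.88
  Written exam 94 × 0.13 = 12.22
  Weekly reports 89.4 × 0.12 = 10.728
  Discussion 51 × 0.37 = 18.87
  Studio work 81 × 0.19 = 15.39
Sum = 67.088
67.088 is ≥ 67 and < 84 → Merit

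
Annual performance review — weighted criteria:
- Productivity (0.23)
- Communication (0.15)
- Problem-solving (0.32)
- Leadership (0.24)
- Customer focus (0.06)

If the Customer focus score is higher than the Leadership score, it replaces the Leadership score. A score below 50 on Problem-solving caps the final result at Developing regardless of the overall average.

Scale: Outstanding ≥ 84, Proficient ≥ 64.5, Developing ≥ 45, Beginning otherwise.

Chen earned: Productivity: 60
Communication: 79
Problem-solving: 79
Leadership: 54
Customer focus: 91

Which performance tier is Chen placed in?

Customer focus (91) > Leadership (54), so Leadership counts as 91.
Problem-solving score 79 ≥ 50: minimum met.
Weighted total:
  Productivity 60 × 0.23 = 13.8
  Communication 79 × 0.15 = 11.85
  Problem-solving 79 × 0.32 = 25.28
  Leadership 91 × 0.24 = 21.84
  Customer focus 91 × 0.06 = 5.46
Sum = 78.23
78.23 is ≥ 64.5 and < 84 → Proficient

Proficient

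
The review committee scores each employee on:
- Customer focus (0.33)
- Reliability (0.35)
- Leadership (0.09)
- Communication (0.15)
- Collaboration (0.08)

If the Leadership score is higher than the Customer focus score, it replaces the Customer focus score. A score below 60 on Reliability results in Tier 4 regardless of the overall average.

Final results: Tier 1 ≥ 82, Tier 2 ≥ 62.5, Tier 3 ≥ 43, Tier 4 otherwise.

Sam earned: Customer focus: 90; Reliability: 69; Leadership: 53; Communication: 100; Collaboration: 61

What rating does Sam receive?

Tier 2

Leadership (53) ≤ Customer focus (90), so Customer focus stays at 90.
Reliability score 69 ≥ 60: minimum met.
Weighted total:
  Customer focus 90 × 0.33 = 29.7
  Reliability 69 × 0.35 = 24.15
  Leadership 53 × 0.09 = 4.77
  Communication 100 × 0.15 = 15
  Collaboration 61 × 0.08 = 4.88
Sum = 78.5
78.5 is ≥ 62.5 and < 82 → Tier 2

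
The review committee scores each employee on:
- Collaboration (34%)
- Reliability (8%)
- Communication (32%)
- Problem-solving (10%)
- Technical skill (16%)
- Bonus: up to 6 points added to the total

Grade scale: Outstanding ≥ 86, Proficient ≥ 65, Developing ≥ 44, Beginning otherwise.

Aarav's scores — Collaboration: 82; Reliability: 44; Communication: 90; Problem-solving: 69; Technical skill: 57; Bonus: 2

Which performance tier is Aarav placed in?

Weighted total:
  Collaboration 82 × 0.34 = 27.88
  Reliability 44 × 0.08 = 3.52
  Communication 90 × 0.32 = 28.8
  Problem-solving 69 × 0.1 = 6.9
  Technical skill 57 × 0.16 = 9.12
Sum = 76.22
Bonus: 76.22 + 2 = 78.22
78.22 is ≥ 65 and < 86 → Proficient

Proficient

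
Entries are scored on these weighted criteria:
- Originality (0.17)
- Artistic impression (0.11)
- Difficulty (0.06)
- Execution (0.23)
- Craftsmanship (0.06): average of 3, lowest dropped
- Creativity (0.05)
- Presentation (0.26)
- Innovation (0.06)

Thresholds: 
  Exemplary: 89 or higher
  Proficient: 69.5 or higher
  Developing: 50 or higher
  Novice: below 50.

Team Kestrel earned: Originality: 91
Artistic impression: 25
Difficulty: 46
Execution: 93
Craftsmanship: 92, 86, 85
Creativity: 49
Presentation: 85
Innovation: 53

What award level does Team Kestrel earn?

Craftsmanship: drop 85 → average of remaining 2 = 178/2 = 89
Weighted total:
  Originality 91 × 0.17 = 15.47
  Artistic impression 25 × 0.11 = 2.75
  Difficulty 46 × 0.06 = 2.76
  Execution 93 × 0.23 = 21.39
  Craftsmanship 89 × 0.06 = 5.34
  Creativity 49 × 0.05 = 2.45
  Presentation 85 × 0.26 = 22.1
  Innovation 53 × 0.06 = 3.18
Sum = 75.44
75.44 is ≥ 69.5 and < 89 → Proficient

Proficient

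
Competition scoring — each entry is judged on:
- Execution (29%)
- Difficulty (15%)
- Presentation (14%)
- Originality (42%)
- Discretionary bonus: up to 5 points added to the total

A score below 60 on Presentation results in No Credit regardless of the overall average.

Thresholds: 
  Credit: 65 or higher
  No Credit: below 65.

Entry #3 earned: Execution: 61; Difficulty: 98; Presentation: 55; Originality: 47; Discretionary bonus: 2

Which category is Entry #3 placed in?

Presentation score 55 < 60: minimum not met.
Weighted total:
  Execution 61 × 0.29 = 17.69
  Difficulty 98 × 0.15 = 14.7
  Presentation 55 × 0.14 = 7.7
  Originality 47 × 0.42 = 19.74
Sum = 59.83
Discretionary bonus: 59.83 + 2 = 61.83
Because the Presentation minimum was not met, the result is No Credit.

No Credit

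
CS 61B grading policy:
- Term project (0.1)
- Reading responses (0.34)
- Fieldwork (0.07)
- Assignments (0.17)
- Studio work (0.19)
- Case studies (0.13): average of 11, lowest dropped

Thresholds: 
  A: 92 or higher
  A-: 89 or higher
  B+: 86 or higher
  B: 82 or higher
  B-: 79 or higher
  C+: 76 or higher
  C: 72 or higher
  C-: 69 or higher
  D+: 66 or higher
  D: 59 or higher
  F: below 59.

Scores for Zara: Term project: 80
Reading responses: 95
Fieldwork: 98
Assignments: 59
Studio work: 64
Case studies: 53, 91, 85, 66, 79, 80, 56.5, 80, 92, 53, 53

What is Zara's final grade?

Case studies: drop 53 → average of remaining 10 = 735.5/10 = 73.55
Weighted total:
  Term project 80 × 0.1 = 8
  Reading responses 95 × 0.34 = 32.3
  Fieldwork 98 × 0.07 = 6.86
  Assignments 59 × 0.17 = 10.03
  Studio work 64 × 0.19 = 12.16
  Case studies 73.55 × 0.13 = 9.5615
Sum = 78.9115
78.9115 is ≥ 76 and < 79 → C+

C+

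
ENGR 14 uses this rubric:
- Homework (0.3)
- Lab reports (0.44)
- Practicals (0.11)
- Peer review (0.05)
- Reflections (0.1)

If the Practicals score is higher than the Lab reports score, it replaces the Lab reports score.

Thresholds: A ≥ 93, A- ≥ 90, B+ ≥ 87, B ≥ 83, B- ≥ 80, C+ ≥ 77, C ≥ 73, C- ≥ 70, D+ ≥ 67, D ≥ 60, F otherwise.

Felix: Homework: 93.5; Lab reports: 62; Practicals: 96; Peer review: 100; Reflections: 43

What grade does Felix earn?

Practicals (96) > Lab reports (62), so Lab reports counts as 96.
Weighted total:
  Homework 93.5 × 0.3 = 28.05
  Lab reports 96 × 0.44 = 42.24
  Practicals 96 × 0.11 = 10.56
  Peer review 100 × 0.05 = 5
  Reflections 43 × 0.1 = 4.3
Sum = 90.15
90.15 is ≥ 90 and < 93 → A-

A-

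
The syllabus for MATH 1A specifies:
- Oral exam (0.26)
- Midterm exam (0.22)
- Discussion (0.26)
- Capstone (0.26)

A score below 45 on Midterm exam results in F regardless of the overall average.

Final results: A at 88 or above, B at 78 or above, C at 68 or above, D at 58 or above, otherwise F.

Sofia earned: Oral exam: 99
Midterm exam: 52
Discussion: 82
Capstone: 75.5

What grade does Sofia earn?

Midterm exam score 52 ≥ 45: minimum met.
Weighted total:
  Oral exam 99 × 0.26 = 25.74
  Midterm exam 52 × 0.22 = 11.44
  Discussion 82 × 0.26 = 21.32
  Capstone 75.5 × 0.26 = 19.63
Sum = 78.13
78.13 is ≥ 78 and < 88 → B

B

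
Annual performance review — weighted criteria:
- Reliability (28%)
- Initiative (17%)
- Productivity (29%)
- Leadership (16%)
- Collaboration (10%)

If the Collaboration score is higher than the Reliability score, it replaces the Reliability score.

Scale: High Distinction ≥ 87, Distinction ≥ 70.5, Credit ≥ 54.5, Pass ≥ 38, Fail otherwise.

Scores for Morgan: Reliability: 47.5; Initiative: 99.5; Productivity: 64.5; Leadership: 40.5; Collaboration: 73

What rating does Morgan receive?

Collaboration (73) > Reliability (47.5), so Reliability counts as 73.
Weighted total:
  Reliability 73 × 0.28 = 20.44
  Initiative 99.5 × 0.17 = 16.915
  Productivity 64.5 × 0.29 = 18.705
  Leadership 40.5 × 0.16 = 6.48
  Collaboration 73 × 0.1 = 7.3
Sum = 69.84
69.84 is ≥ 54.5 and < 70.5 → Credit

Credit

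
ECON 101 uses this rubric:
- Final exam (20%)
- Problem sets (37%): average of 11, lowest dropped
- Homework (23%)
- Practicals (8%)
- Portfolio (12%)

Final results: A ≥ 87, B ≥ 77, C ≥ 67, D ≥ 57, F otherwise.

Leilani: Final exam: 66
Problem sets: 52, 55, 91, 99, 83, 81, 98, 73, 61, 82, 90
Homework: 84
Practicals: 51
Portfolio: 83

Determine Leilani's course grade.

C

Problem sets: drop 52 → average of remaining 10 = 813/10 = 81.3
Weighted total:
  Final exam 66 × 0.2 = 13.2
  Problem sets 81.3 × 0.37 = 30.081
  Homework 84 × 0.23 = 19.32
  Practicals 51 × 0.08 = 4.08
  Portfolio 83 × 0.12 = 9.96
Sum = 76.641
76.641 is ≥ 67 and < 77 → C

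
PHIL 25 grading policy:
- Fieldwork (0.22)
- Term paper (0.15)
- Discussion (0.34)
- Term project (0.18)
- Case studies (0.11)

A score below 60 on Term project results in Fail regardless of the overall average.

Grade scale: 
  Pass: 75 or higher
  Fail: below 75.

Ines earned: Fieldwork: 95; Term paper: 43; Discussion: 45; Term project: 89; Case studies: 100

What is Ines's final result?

Term project score 89 ≥ 60: minimum met.
Weighted total:
  Fieldwork 95 × 0.22 = 20.9
  Term paper 43 × 0.15 = 6.45
  Discussion 45 × 0.34 = 15.3
  Term project 89 × 0.18 = 16.02
  Case studies 100 × 0.11 = 11
Sum = 69.67
69.67 < 75 → Fail

Fail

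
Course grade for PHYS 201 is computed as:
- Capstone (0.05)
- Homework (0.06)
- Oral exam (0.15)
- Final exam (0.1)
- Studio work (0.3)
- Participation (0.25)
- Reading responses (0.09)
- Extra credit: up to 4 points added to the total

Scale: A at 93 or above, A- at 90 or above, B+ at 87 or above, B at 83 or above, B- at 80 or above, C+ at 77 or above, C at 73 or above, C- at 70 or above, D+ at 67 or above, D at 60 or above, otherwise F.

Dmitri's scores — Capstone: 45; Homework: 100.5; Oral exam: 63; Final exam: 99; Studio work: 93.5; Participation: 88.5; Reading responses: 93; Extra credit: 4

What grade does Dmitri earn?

A-

Weighted total:
  Capstone 45 × 0.05 = 2.25
  Homework 100.5 × 0.06 = 6.03
  Oral exam 63 × 0.15 = 9.45
  Final exam 99 × 0.1 = 9.9
  Studio work 93.5 × 0.3 = 28.05
  Participation 88.5 × 0.25 = 22.125
  Reading responses 93 × 0.09 = 8.37
Sum = 86.175
Extra credit: 86.175 + 4 = 90.175
90.175 is ≥ 90 and < 93 → A-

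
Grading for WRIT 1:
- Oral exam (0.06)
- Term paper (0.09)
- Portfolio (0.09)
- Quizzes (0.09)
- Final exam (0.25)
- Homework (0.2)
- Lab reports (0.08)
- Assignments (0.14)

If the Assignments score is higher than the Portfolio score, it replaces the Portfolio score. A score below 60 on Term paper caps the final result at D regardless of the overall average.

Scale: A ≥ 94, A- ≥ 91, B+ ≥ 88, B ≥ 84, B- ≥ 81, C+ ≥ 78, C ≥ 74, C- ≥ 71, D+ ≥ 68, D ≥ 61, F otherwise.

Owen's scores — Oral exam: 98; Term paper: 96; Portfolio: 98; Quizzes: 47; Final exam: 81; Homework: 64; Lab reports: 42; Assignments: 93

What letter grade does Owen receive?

C

Assignments (93) ≤ Portfolio (98), so Portfolio stays at 98.
Term paper score 96 ≥ 60: minimum met.
Weighted total:
  Oral exam 98 × 0.06 = 5.88
  Term paper 96 × 0.09 = 8.64
  Portfolio 98 × 0.09 = 8.82
  Quizzes 47 × 0.09 = 4.23
  Final exam 81 × 0.25 = 20.25
  Homework 64 × 0.2 = 12.8
  Lab reports 42 × 0.08 = 3.36
  Assignments 93 × 0.14 = 13.02
Sum = 77
77 is ≥ 74 and < 78 → C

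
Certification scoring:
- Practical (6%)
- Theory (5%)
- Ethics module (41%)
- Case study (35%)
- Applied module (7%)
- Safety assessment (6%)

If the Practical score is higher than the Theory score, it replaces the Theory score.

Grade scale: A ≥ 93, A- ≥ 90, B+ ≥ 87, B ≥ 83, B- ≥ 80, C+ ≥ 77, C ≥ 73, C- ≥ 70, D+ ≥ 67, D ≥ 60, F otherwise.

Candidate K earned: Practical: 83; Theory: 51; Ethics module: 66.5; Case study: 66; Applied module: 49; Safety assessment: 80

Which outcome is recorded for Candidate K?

Practical (83) > Theory (51), so Theory counts as 83.
Weighted total:
  Practical 83 × 0.06 = 4.98
  Theory 83 × 0.05 = 4.15
  Ethics module 66.5 × 0.41 = 27.265
  Case study 66 × 0.35 = 23.1
  Applied module 49 × 0.07 = 3.43
  Safety assessment 80 × 0.06 = 4.8
Sum = 67.725
67.725 is ≥ 67 and < 70 → D+

D+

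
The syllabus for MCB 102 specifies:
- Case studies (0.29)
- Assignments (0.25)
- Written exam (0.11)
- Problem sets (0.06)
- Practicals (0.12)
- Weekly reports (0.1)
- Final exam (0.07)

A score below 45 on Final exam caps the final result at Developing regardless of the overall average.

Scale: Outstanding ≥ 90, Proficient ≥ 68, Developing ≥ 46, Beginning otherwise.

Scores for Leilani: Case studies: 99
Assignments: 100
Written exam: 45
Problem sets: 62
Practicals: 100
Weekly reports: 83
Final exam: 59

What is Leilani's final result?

Proficient

Final exam score 59 ≥ 45: minimum met.
Weighted total:
  Case studies 99 × 0.29 = 28.71
  Assignments 100 × 0.25 = 25
  Written exam 45 × 0.11 = 4.95
  Problem sets 62 × 0.06 = 3.72
  Practicals 100 × 0.12 = 12
  Weekly reports 83 × 0.1 = 8.3
  Final exam 59 × 0.07 = 4.13
Sum = 86.81
86.81 is ≥ 68 and < 90 → Proficient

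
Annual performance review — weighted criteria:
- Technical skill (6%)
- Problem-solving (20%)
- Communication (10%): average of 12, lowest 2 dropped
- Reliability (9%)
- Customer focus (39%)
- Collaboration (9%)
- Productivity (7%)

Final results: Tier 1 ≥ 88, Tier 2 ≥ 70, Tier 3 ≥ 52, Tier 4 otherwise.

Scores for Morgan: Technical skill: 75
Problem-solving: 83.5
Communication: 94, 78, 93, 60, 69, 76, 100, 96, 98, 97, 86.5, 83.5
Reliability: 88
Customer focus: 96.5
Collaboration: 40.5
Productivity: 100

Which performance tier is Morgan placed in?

Communication: drop 60, 69 → average of remaining 10 = 902/10 = 90.2
Weighted total:
  Technical skill 75 × 0.06 = 4.5
  Problem-solving 83.5 × 0.2 = 16.7
  Communication 90.2 × 0.1 = 9.02
  Reliability 88 × 0.09 = 7.92
  Customer focus 96.5 × 0.39 = 37.635
  Collaboration 40.5 × 0.09 = 3.645
  Productivity 100 × 0.07 = 7
Sum = 86.42
86.42 is ≥ 70 and < 88 → Tier 2

Tier 2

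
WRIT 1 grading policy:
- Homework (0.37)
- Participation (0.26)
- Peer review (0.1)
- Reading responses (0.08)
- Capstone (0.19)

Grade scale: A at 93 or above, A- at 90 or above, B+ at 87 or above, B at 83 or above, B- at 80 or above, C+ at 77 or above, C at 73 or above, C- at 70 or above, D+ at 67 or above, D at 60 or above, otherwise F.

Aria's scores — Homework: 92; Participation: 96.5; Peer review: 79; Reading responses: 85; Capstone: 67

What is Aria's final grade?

Weighted total:
  Homework 92 × 0.37 = 34.04
  Participation 96.5 × 0.26 = 25.09
  Peer review 79 × 0.1 = 7.9
  Reading responses 85 × 0.08 = 6.8
  Capstone 67 × 0.19 = 12.73
Sum = 86.56
86.56 is ≥ 83 and < 87 → B

B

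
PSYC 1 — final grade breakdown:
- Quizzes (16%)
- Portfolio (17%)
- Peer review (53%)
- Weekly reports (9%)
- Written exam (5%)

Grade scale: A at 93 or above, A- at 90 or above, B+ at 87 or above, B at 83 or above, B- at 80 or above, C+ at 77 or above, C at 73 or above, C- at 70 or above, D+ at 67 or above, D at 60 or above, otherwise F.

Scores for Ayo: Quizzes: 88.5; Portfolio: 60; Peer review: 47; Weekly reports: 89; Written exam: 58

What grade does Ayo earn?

Weighted total:
  Quizzes 88.5 × 0.16 = 14.16
  Portfolio 60 × 0.17 = 10.2
  Peer review 47 × 0.53 = 24.91
  Weekly reports 89 × 0.09 = 8.01
  Written exam 58 × 0.05 = 2.9
Sum = 60.18
60.18 is ≥ 60 and < 67 → D

D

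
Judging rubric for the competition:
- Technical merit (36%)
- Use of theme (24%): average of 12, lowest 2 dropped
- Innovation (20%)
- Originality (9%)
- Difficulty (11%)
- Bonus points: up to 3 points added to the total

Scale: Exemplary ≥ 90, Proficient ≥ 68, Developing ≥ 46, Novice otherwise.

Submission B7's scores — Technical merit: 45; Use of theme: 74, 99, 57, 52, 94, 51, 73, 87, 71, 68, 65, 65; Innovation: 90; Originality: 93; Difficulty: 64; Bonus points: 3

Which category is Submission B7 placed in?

Use of theme: drop 51, 52 → average of remaining 10 = 753/10 = 75.3
Weighted total:
  Technical merit 45 × 0.36 = 16.2
  Use of theme 75.3 × 0.24 = 18.072
  Innovation 90 × 0.2 = 18
  Originality 93 × 0.09 = 8.37
  Difficulty 64 × 0.11 = 7.04
Sum = 67.682
Bonus points: 67.682 + 3 = 70.682
70.682 is ≥ 68 and < 90 → Proficient

Proficient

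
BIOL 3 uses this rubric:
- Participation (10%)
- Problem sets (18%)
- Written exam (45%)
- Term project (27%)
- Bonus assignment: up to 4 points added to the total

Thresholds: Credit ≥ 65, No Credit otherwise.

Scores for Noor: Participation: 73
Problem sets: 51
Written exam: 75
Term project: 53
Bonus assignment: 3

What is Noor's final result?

Credit

Weighted total:
  Participation 73 × 0.1 = 7.3
  Problem sets 51 × 0.18 = 9.18
  Written exam 75 × 0.45 = 33.75
  Term project 53 × 0.27 = 14.31
Sum = 64.54
Bonus assignment: 64.54 + 3 = 67.54
67.54 ≥ 65 → Credit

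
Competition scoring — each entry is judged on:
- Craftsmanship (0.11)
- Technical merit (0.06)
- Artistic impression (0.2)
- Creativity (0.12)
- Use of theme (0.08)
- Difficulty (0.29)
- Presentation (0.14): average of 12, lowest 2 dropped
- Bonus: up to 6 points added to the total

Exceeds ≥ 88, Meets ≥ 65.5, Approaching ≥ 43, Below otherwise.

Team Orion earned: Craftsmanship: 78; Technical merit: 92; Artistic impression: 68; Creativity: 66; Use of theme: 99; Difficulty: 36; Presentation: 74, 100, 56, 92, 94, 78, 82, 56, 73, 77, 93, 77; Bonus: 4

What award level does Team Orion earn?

Meets

Presentation: drop 56, 56 → average of remaining 10 = 840/10 = 84
Weighted total:
  Craftsmanship 78 × 0.11 = 8.58
  Technical merit 92 × 0.06 = 5.52
  Artistic impression 68 × 0.2 = 13.6
  Creativity 66 × 0.12 = 7.92
  Use of theme 99 × 0.08 = 7.92
  Difficulty 36 × 0.29 = 10.44
  Presentation 84 × 0.14 = 11.76
Sum = 65.74
Bonus: 65.74 + 4 = 69.74
69.74 is ≥ 65.5 and < 88 → Meets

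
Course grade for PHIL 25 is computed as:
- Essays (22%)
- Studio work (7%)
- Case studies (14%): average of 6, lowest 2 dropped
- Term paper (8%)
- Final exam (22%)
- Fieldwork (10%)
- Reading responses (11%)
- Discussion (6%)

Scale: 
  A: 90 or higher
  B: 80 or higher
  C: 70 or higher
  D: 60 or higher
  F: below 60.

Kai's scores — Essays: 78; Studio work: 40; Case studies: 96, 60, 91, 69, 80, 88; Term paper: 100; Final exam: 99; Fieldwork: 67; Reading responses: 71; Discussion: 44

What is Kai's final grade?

C

Case studies: drop 60, 69 → average of remaining 4 = 355/4 = 88.75
Weighted total:
  Essays 78 × 0.22 = 17.16
  Studio work 40 × 0.07 = 2.8
  Case studies 88.75 × 0.14 = 12.425
  Term paper 100 × 0.08 = 8
  Final exam 99 × 0.22 = 21.78
  Fieldwork 67 × 0.1 = 6.7
  Reading responses 71 × 0.11 = 7.81
  Discussion 44 × 0.06 = 2.64
Sum = 79.315
79.315 is ≥ 70 and < 80 → C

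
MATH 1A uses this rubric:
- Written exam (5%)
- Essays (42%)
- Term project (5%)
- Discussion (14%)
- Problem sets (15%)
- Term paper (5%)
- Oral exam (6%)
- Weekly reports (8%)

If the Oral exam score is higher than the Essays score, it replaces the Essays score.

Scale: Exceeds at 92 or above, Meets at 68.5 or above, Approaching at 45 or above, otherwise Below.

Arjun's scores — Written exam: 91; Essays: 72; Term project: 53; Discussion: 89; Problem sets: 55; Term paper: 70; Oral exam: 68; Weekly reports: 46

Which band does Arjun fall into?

Oral exam (68) ≤ Essays (72), so Essays stays at 72.
Weighted total:
  Written exam 91 × 0.05 = 4.55
  Essays 72 × 0.42 = 30.24
  Term project 53 × 0.05 = 2.65
  Discussion 89 × 0.14 = 12.46
  Problem sets 55 × 0.15 = 8.25
  Term paper 70 × 0.05 = 3.5
  Oral exam 68 × 0.06 = 4.08
  Weekly reports 46 × 0.08 = 3.68
Sum = 69.41
69.41 is ≥ 68.5 and < 92 → Meets

Meets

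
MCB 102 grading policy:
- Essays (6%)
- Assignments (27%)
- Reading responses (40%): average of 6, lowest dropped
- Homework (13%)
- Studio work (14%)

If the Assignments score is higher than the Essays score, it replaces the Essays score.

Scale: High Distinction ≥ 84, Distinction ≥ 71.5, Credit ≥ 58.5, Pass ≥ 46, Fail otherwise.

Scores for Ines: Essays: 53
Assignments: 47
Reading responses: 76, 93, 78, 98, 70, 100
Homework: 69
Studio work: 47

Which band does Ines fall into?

Credit

Reading responses: drop 70 → average of remaining 5 = 445/5 = 89
Assignments (47) ≤ Essays (53), so Essays stays at 53.
Weighted total:
  Essays 53 × 0.06 = 3.18
  Assignments 47 × 0.27 = 12.69
  Reading responses 89 × 0.4 = 35.6
  Homework 69 × 0.13 = 8.97
  Studio work 47 × 0.14 = 6.58
Sum = 67.02
67.02 is ≥ 58.5 and < 71.5 → Credit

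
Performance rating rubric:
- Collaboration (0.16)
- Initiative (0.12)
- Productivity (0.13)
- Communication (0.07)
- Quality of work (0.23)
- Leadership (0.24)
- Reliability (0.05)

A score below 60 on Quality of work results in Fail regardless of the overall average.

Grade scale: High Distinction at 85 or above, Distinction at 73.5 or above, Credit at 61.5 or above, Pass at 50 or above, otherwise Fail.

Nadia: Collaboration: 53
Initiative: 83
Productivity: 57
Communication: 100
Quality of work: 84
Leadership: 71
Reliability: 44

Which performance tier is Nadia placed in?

Credit

Quality of work score 84 ≥ 60: minimum met.
Weighted total:
  Collaboration 53 × 0.16 = 8.48
  Initiative 83 × 0.12 = 9.96
  Productivity 57 × 0.13 = 7.41
  Communication 100 × 0.07 = 7
  Quality of work 84 × 0.23 = 19.32
  Leadership 71 × 0.24 = 17.04
  Reliability 44 × 0.05 = 2.2
Sum = 71.41
71.41 is ≥ 61.5 and < 73.5 → Credit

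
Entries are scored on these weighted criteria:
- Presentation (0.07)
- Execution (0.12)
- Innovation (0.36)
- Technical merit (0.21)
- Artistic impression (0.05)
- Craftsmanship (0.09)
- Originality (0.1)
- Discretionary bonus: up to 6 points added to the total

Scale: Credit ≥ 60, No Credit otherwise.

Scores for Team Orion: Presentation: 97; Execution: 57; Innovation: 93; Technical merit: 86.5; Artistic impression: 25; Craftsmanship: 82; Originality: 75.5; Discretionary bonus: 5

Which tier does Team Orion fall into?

Weighted total:
  Presentation 97 × 0.07 = 6.79
  Execution 57 × 0.12 = 6.84
  Innovation 93 × 0.36 = 33.48
  Technical merit 86.5 × 0.21 = 18.165
  Artistic impression 25 × 0.05 = 1.25
  Craftsmanship 82 × 0.09 = 7.38
  Originality 75.5 × 0.1 = 7.55
Sum = 81.455
Discretionary bonus: 81.455 + 5 = 86.455
86.455 ≥ 60 → Credit

Credit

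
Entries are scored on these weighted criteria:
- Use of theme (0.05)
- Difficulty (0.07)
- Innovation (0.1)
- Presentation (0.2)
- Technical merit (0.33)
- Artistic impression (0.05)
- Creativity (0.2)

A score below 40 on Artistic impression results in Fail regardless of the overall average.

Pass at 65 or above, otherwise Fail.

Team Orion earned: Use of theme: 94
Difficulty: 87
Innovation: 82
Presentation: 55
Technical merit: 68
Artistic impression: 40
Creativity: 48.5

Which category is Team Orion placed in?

Artistic impression score 40 ≥ 40: minimum met.
Weighted total:
  Use of theme 94 × 0.05 = 4.7
  Difficulty 87 × 0.07 = 6.09
  Innovation 82 × 0.1 = 8.2
  Presentation 55 × 0.2 = 11
  Technical merit 68 × 0.33 = 22.44
  Artistic impression 40 × 0.05 = 2
  Creativity 48.5 × 0.2 = 9.7
Sum = 64.13
64.13 < 65 → Fail

Fail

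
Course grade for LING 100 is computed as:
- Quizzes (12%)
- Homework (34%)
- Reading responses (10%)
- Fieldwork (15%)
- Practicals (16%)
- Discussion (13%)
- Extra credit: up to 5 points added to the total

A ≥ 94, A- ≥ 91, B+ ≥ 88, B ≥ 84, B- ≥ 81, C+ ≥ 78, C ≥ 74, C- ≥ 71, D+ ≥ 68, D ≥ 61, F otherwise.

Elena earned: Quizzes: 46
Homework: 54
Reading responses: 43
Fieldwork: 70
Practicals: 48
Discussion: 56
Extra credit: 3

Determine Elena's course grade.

Weighted total:
  Quizzes 46 × 0.12 = 5.52
  Homework 54 × 0.34 = 18.36
  Reading responses 43 × 0.1 = 4.3
  Fieldwork 70 × 0.15 = 10.5
  Practicals 48 × 0.16 = 7.68
  Discussion 56 × 0.13 = 7.28
Sum = 53.64
Extra credit: 53.64 + 3 = 56.64
56.64 < 61 → F

F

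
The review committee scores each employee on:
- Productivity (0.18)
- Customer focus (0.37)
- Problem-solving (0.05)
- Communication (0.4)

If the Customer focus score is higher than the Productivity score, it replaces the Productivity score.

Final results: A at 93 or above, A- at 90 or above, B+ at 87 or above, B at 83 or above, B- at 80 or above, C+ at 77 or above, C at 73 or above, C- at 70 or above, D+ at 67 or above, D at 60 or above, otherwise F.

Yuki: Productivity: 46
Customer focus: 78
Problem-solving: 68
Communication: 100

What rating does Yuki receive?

B

Customer focus (78) > Productivity (46), so Productivity counts as 78.
Weighted total:
  Productivity 78 × 0.18 = 14.04
  Customer focus 78 × 0.37 = 28.86
  Problem-solving 68 × 0.05 = 3.4
  Communication 100 × 0.4 = 40
Sum = 86.3
86.3 is ≥ 83 and < 87 → B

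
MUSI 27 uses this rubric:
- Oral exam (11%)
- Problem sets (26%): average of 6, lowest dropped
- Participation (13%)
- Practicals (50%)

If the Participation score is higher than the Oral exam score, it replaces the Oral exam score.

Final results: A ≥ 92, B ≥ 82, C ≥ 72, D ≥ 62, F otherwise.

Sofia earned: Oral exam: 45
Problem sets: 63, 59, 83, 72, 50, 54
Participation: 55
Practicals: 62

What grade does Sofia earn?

Problem sets: drop 50 → average of remaining 5 = 331/5 = 66.2
Participation (55) > Oral exam (45), so Oral exam counts as 55.
Weighted total:
  Oral exam 55 × 0.11 = 6.05
  Problem sets 66.2 × 0.26 = 17.212
  Participation 55 × 0.13 = 7.15
  Practicals 62 × 0.5 = 31
Sum = 61.412
61.412 < 62 → F

F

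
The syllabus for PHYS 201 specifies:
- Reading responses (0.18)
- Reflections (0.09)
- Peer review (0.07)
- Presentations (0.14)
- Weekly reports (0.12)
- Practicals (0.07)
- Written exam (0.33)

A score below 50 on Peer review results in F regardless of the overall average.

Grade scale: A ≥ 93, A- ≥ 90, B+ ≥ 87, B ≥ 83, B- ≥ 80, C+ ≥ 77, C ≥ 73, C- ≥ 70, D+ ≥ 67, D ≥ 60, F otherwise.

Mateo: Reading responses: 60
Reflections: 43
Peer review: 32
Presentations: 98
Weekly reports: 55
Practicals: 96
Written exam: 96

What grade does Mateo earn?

Peer review score 32 < 50: minimum not met.
Weighted total:
  Reading responses 60 × 0.18 = 10.8
  Reflections 43 × 0.09 = 3.87
  Peer review 32 × 0.07 = 2.24
  Presentations 98 × 0.14 = 13.72
  Weekly reports 55 × 0.12 = 6.6
  Practicals 96 × 0.07 = 6.72
  Written exam 96 × 0.33 = 31.68
Sum = 75.63
Because the Peer review minimum was not met, the result is F.

F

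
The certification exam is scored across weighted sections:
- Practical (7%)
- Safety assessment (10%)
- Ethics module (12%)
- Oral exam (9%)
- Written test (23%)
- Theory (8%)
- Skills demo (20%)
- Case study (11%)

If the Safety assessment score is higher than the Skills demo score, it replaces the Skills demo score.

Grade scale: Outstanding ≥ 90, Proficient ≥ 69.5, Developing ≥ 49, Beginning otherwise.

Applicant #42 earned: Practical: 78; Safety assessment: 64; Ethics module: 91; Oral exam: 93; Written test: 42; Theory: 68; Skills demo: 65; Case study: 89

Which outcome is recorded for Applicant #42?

Safety assessment (64) ≤ Skills demo (65), so Skills demo stays at 65.
Weighted total:
  Practical 78 × 0.07 = 5.46
  Safety assessment 64 × 0.1 = 6.4
  Ethics module 91 × 0.12 = 10.92
  Oral exam 93 × 0.09 = 8.37
  Written test 42 × 0.23 = 9.66
  Theory 68 × 0.08 = 5.44
  Skills demo 65 × 0.2 = 13
  Case study 89 × 0.11 = 9.79
Sum = 69.04
69.04 is ≥ 49 and < 69.5 → Developing

Developing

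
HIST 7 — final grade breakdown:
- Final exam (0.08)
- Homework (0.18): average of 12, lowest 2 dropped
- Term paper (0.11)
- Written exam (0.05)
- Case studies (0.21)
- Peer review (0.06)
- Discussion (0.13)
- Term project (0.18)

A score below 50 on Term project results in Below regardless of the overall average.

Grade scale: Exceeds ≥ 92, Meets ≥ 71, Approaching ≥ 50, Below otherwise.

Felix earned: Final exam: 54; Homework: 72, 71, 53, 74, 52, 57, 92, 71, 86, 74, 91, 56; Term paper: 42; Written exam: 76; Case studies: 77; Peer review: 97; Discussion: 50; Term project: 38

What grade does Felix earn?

Below

Homework: drop 52, 53 → average of remaining 10 = 744/10 = 74.4
Term project score 38 < 50: minimum not met.
Weighted total:
  Final exam 54 × 0.08 = 4.32
  Homework 74.4 × 0.18 = 13.392
  Term paper 42 × 0.11 = 4.62
  Written exam 76 × 0.05 = 3.8
  Case studies 77 × 0.21 = 16.17
  Peer review 97 × 0.06 = 5.82
  Discussion 50 × 0.13 = 6.5
  Term project 38 × 0.18 = 6.84
Sum = 61.462
Because the Term project minimum was not met, the result is Below.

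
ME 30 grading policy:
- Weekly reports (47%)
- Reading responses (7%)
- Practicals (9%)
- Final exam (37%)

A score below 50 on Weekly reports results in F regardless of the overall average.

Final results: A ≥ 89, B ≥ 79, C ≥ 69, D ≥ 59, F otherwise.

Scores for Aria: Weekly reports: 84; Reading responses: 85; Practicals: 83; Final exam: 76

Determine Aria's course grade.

Weekly reports score 84 ≥ 50: minimum met.
Weighted total:
  Weekly reports 84 × 0.47 = 39.48
  Reading responses 85 × 0.07 = 5.95
  Practicals 83 × 0.09 = 7.47
  Final exam 76 × 0.37 = 28.12
Sum = 81.02
81.02 is ≥ 79 and < 89 → B

B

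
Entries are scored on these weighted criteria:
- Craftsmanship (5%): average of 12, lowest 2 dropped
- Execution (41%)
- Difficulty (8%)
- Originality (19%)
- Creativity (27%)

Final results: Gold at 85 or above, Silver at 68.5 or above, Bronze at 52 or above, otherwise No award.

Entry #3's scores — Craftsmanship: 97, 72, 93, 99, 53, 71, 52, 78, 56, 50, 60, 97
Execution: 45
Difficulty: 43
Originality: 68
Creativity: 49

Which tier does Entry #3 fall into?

No award

Craftsmanship: drop 50, 52 → average of remaining 10 = 776/10 = 77.6
Weighted total:
  Craftsmanship 77.6 × 0.05 = 3.88
  Execution 45 × 0.41 = 18.45
  Difficulty 43 × 0.08 = 3.44
  Originality 68 × 0.19 = 12.92
  Creativity 49 × 0.27 = 13.23
Sum = 51.92
51.92 < 52 → No award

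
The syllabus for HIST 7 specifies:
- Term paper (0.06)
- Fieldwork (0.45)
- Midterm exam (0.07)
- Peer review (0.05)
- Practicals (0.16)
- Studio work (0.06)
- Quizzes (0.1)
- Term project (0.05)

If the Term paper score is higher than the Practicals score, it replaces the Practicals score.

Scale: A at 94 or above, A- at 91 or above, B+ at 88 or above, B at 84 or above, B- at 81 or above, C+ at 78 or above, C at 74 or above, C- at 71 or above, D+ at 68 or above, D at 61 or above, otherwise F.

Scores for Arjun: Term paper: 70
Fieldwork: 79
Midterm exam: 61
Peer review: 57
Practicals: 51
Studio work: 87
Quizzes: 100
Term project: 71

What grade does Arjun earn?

C

Term paper (70) > Practicals (51), so Practicals counts as 70.
Weighted total:
  Term paper 70 × 0.06 = 4.2
  Fieldwork 79 × 0.45 = 35.55
  Midterm exam 61 × 0.07 = 4.27
  Peer review 57 × 0.05 = 2.85
  Practicals 70 × 0.16 = 11.2
  Studio work 87 × 0.06 = 5.22
  Quizzes 100 × 0.1 = 10
  Term project 71 × 0.05 = 3.55
Sum = 76.84
76.84 is ≥ 74 and < 78 → C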